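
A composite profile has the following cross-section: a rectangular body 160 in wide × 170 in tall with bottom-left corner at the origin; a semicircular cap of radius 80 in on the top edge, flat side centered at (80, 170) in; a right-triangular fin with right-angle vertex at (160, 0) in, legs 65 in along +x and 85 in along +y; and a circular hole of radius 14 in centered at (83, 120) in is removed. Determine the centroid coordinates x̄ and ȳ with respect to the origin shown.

Part | A | x̄ᵢ | ȳᵢ | A·x̄ᵢ | A·ȳᵢ
rectangular body | 27200.00 | 80.00 | 85.00 | 2176000.00 | 2312000.00
semicircular top | 10053.10 | 80.00 | 203.95 | 804247.72 | 2050359.74
triangular fin | 2762.50 | 181.67 | 28.33 | 501854.17 | 78270.83
hole | -615.75 | 83.00 | 120.00 | -51107.43 | -73890.26
Σ | 39399.84 |  |  | 3430994.46 | 4366740.31
x̄ = 3430994.46 / 39399.84 = 87.08 in
ȳ = 4366740.31 / 39399.84 = 110.83 in

x̄ = 87.08 in, ȳ = 110.83 in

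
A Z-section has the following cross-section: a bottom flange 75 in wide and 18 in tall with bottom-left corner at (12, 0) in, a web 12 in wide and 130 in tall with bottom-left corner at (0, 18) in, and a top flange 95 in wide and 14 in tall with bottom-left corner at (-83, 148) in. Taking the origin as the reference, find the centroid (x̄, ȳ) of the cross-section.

bottom flange: A = 75 × 18 = 1350.00, centroid at (49.50, 9.00).
web: A = 12 × 130 = 1560.00, centroid at (6.00, 83.00).
top flange: A = 95 × 14 = 1330.00, centroid at (-35.50, 155.00).
ΣA = 4240.00 in²
ΣAx̄ = (1350.00)(49.50) + (1560.00)(6.00) + (1330.00)(-35.50) = 28970.00 in³
ΣAȳ = (1350.00)(9.00) + (1560.00)(83.00) + (1330.00)(155.00) = 347780.00 in³
x̄ = 28970.00 / 4240.00 = 6.83 in
ȳ = 347780.00 / 4240.00 = 82.02 in

x̄ = 6.83 in, ȳ = 82.02 in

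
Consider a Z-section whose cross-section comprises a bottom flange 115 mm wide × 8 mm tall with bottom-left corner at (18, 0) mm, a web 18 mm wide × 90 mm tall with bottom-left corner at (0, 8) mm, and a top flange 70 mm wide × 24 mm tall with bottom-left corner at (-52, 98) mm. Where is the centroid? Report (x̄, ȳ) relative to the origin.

x̄ = 13.15 mm, ȳ = 65.01 mm

bottom flange: A = 115 × 8 = 920.00, centroid at (75.50, 4.00).
web: A = 18 × 90 = 1620.00, centroid at (9.00, 53.00).
top flange: A = 70 × 24 = 1680.00, centroid at (-17.00, 110.00).
ΣA = 4220.00 mm²
ΣAx̄ = (920.00)(75.50) + (1620.00)(9.00) + (1680.00)(-17.00) = 55480.00 mm³
ΣAȳ = (920.00)(4.00) + (1620.00)(53.00) + (1680.00)(110.00) = 274340.00 mm³
x̄ = 55480.00 / 4220.00 = 13.15 mm
ȳ = 274340.00 / 4220.00 = 65.01 mm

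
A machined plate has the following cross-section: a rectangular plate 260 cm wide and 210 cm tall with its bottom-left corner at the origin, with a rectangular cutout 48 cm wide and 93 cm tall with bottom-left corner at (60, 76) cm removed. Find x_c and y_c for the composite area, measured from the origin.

plate: A = 260 × 210 = 54600.00, centroid at (130.00, 105.00).
hole: A = −(48 × 93) = -4464.00, centroid at (84.00, 122.50).
ΣA = 50136.00 cm², ΣAx_c = 6723024.00 cm³, ΣAy_c = 5186160.00 cm³.
x_c = 6723024.00/50136.00 = 134.10 cm; y_c = 5186160.00/50136.00 = 103.44 cm.

x_c = 134.10 cm, y_c = 103.44 cm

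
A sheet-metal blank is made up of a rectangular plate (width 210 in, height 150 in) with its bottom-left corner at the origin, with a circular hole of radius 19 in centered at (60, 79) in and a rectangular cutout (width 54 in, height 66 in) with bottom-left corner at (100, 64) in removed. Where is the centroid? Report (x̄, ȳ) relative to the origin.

x̄ = 103.98 in, ȳ = 71.91 in

Part | A | x̄ᵢ | ȳᵢ | A·x̄ᵢ | A·ȳᵢ
plate | 31500.00 | 105.00 | 75.00 | 3307500.00 | 2362500.00
hole 1 | -1134.11 | 60.00 | 79.00 | -68046.90 | -89595.08
hole 2 | -3564.00 | 127.00 | 97.00 | -452628.00 | -345708.00
Σ | 26801.89 |  |  | 2786825.10 | 1927196.92
x̄ = 2786825.10 / 26801.89 = 103.98 in
ȳ = 1927196.92 / 26801.89 = 71.91 in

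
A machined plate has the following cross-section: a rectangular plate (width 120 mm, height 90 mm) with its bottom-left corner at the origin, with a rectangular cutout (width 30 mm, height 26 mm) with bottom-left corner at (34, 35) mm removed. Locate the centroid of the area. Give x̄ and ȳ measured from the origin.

x̄ = 60.86 mm, ȳ = 44.77 mm

plate: A = 120 × 90 = 10800.00, centroid at (60.00, 45.00).
hole: A = −(30 × 26) = -780.00, centroid at (49.00, 48.00).
ΣA = 10020.00 mm², ΣAx̄ = 609780.00 mm³, ΣAȳ = 448560.00 mm³.
x̄ = 609780.00/10020.00 = 60.86 mm; ȳ = 448560.00/10020.00 = 44.77 mm.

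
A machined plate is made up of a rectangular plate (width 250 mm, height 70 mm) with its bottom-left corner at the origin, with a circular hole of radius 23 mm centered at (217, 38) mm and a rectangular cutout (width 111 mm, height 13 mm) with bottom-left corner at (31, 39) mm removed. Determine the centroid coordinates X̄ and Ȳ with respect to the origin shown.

X̄ = 118.24 mm, Ȳ = 33.60 mm

plate: A = 250 × 70 = 17500.00, centroid at (125.00, 35.00).
hole 1: A = −π·23² = -1661.90, centroid at (217.00, 38.00).
hole 2: A = −(111 × 13) = -1443.00, centroid at (86.50, 45.50).
ΣA = 14395.10 mm², ΣAX̄ = 1702047.65 mm³, ΣAȲ = 483691.20 mm³.
X̄ = 1702047.65/14395.10 = 118.24 mm; Ȳ = 483691.20/14395.10 = 33.60 mm.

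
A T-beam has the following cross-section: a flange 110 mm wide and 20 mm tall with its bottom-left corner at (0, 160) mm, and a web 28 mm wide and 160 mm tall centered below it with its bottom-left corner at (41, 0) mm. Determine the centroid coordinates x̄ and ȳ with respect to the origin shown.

Part | A | x̄ᵢ | ȳᵢ | A·x̄ᵢ | A·ȳᵢ
web | 4480.00 | 55.00 | 80.00 | 246400.00 | 358400.00
flange | 2200.00 | 55.00 | 170.00 | 121000.00 | 374000.00
Σ | 6680.00 |  |  | 367400.00 | 732400.00
x̄ = 367400.00 / 6680.00 = 55.00 mm
ȳ = 732400.00 / 6680.00 = 109.64 mm

x̄ = 55.00 mm, ȳ = 109.64 mm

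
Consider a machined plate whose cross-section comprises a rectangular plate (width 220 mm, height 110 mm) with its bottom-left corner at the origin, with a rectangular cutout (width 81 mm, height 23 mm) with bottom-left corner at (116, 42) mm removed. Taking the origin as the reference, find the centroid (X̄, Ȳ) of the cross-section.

plate: A = 220 × 110 = 24200.00, centroid at (110.00, 55.00).
hole: A = −(81 × 23) = -1863.00, centroid at (156.50, 53.50).
ΣA = 22337.00 mm²
ΣAX̄ = (24200.00)(110.00) + (-1863.00)(156.50) = 2370440.50 mm³
ΣAȲ = (24200.00)(55.00) + (-1863.00)(53.50) = 1231329.50 mm³
X̄ = 2370440.50 / 22337.00 = 106.12 mm
Ȳ = 1231329.50 / 22337.00 = 55.13 mm

X̄ = 106.12 mm, Ȳ = 55.13 mm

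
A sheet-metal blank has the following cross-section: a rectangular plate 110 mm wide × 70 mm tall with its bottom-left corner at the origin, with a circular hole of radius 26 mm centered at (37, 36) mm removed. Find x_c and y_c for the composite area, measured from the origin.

x_c = 61.86 mm, y_c = 34.62 mm

plate: A = 110 × 70 = 7700.00, centroid at (55.00, 35.00).
hole: A = −π·26² = -2123.72, centroid at (37.00, 36.00).
ΣA = 5576.28 mm²
ΣAx_c = (7700.00)(55.00) + (-2123.72)(37.00) = 344922.48 mm³
ΣAy_c = (7700.00)(35.00) + (-2123.72)(36.00) = 193046.20 mm³
x_c = 344922.48 / 5576.28 = 61.86 mm
y_c = 193046.20 / 5576.28 = 34.62 mm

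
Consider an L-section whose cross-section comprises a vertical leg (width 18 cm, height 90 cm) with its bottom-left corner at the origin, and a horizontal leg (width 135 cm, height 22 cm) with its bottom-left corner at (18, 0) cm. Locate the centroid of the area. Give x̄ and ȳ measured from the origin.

vertical leg: A = 18 × 90 = 1620.00, centroid at (9.00, 45.00).
horizontal leg: A = 135 × 22 = 2970.00, centroid at (85.50, 11.00).
ΣA = 4590.00 cm²
ΣAx̄ = (1620.00)(9.00) + (2970.00)(85.50) = 268515.00 cm³
ΣAȳ = (1620.00)(45.00) + (2970.00)(11.00) = 105570.00 cm³
x̄ = 268515.00 / 4590.00 = 58.50 cm
ȳ = 105570.00 / 4590.00 = 23.00 cm

x̄ = 58.50 cm, ȳ = 23.00 cm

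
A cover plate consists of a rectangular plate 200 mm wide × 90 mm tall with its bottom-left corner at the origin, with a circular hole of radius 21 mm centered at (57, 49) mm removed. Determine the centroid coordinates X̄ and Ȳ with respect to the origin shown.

X̄ = 103.59 mm, Ȳ = 44.67 mm

plate: A = 200 × 90 = 18000.00, centroid at (100.00, 45.00).
hole: A = −π·21² = -1385.44, centroid at (57.00, 49.00).
ΣA = 16614.56 mm²
ΣAX̄ = (18000.00)(100.00) + (-1385.44)(57.00) = 1721029.79 mm³
ΣAȲ = (18000.00)(45.00) + (-1385.44)(49.00) = 742113.32 mm³
X̄ = 1721029.79 / 16614.56 = 103.59 mm
Ȳ = 742113.32 / 16614.56 = 44.67 mm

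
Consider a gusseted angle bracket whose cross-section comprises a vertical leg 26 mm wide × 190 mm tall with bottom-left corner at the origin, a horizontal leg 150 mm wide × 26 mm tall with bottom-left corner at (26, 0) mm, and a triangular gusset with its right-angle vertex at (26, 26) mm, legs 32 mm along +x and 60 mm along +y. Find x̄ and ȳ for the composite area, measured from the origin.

vertical leg: A = 26 × 190 = 4940.00, centroid at (13.00, 95.00).
horizontal leg: A = 150 × 26 = 3900.00, centroid at (101.00, 13.00).
gusset: A = ½·32·60 = 960.00, centroid at (36.67, 46.00).
ΣA = 9800.00 mm²
ΣAx̄ = (4940.00)(13.00) + (3900.00)(101.00) + (960.00)(36.67) = 493320.00 mm³
ΣAȳ = (4940.00)(95.00) + (3900.00)(13.00) + (960.00)(46.00) = 564160.00 mm³
x̄ = 493320.00 / 9800.00 = 50.34 mm
ȳ = 564160.00 / 9800.00 = 57.57 mm

x̄ = 50.34 mm, ȳ = 57.57 mm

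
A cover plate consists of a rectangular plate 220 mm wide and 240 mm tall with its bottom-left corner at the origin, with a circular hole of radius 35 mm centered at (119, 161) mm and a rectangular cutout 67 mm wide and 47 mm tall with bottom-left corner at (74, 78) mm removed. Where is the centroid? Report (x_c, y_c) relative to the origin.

plate: A = 220 × 240 = 52800.00, centroid at (110.00, 120.00).
hole 1: A = −π·35² = -3848.45, centroid at (119.00, 161.00).
hole 2: A = −(67 × 47) = -3149.00, centroid at (107.50, 101.50).
ΣA = 45802.55 mm²
ΣAx_c = (52800.00)(110.00) + (-3848.45)(119.00) + (-3149.00)(107.50) = 5011516.83 mm³
ΣAy_c = (52800.00)(120.00) + (-3848.45)(161.00) + (-3149.00)(101.50) = 5396775.89 mm³
x_c = 5011516.83 / 45802.55 = 109.42 mm
y_c = 5396775.89 / 45802.55 = 117.83 mm

x_c = 109.42 mm, y_c = 117.83 mm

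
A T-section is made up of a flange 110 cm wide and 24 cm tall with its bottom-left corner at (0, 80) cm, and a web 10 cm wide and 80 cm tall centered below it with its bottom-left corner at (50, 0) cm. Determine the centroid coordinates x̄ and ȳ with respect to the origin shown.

web: A = 10 × 80 = 800.00, centroid at (55.00, 40.00).
flange: A = 110 × 24 = 2640.00, centroid at (55.00, 92.00).
ΣA = 3440.00 cm²
ΣAx̄ = (800.00)(55.00) + (2640.00)(55.00) = 189200.00 cm³
ΣAȳ = (800.00)(40.00) + (2640.00)(92.00) = 274880.00 cm³
x̄ = 189200.00 / 3440.00 = 55.00 cm
ȳ = 274880.00 / 3440.00 = 79.91 cm

x̄ = 55.00 cm, ȳ = 79.91 cm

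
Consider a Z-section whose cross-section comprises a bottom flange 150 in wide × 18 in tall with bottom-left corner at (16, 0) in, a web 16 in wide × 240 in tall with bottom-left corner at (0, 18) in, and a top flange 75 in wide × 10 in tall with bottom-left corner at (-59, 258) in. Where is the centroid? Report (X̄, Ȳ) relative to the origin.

Part | A | x̄ᵢ | ȳᵢ | A·x̄ᵢ | A·ȳᵢ
bottom flange | 2700.00 | 91.00 | 9.00 | 245700.00 | 24300.00
web | 3840.00 | 8.00 | 138.00 | 30720.00 | 529920.00
top flange | 750.00 | -21.50 | 263.00 | -16125.00 | 197250.00
Σ | 7290.00 |  |  | 260295.00 | 751470.00
X̄ = 260295.00 / 7290.00 = 35.71 in
Ȳ = 751470.00 / 7290.00 = 103.08 in

X̄ = 35.71 in, Ȳ = 103.08 in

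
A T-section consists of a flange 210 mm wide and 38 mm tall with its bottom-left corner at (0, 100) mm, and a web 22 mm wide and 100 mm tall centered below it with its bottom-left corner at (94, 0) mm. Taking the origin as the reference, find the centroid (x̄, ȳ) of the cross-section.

x̄ = 105.00 mm, ȳ = 104.09 mm

web: A = 22 × 100 = 2200.00, centroid at (105.00, 50.00).
flange: A = 210 × 38 = 7980.00, centroid at (105.00, 119.00).
ΣA = 10180.00 mm², ΣAx̄ = 1068900.00 mm³, ΣAȳ = 1059620.00 mm³.
x̄ = 1068900.00/10180.00 = 105.00 mm; ȳ = 1059620.00/10180.00 = 104.09 mm.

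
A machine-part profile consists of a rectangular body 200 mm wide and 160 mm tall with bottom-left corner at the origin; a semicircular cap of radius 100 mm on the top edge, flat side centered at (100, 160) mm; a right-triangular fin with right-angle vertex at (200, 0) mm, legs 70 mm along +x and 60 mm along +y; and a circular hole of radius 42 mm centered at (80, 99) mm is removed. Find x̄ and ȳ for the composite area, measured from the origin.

x̄ = 108.35 mm, ȳ = 118.22 mm

rectangular body: A = 200 × 160 = 32000.00, centroid at (100.00, 80.00).
semicircular top: A = ½π·100² = 15707.96, centroid at (100.00, 202.44).
triangular fin: A = ½·70·60 = 2100.00, centroid at (223.33, 20.00).
hole: A = −π·42² = -5541.77, centroid at (80.00, 99.00).
ΣA = 44266.19 mm²
ΣAx̄ = (32000.00)(100.00) + (15707.96)(100.00) + (2100.00)(223.33) + (-5541.77)(80.00) = 4796454.77 mm³
ΣAȳ = (32000.00)(80.00) + (15707.96)(202.44) + (2100.00)(20.00) + (-5541.77)(99.00) = 5233305.61 mm³
x̄ = 4796454.77 / 44266.19 = 108.35 mm
ȳ = 5233305.61 / 44266.19 = 118.22 mm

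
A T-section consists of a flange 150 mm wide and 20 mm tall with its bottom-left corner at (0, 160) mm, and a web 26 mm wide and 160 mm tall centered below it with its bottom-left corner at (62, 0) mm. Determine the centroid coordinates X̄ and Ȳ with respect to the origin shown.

web: A = 26 × 160 = 4160.00, centroid at (75.00, 80.00).
flange: A = 150 × 20 = 3000.00, centroid at (75.00, 170.00).
ΣA = 7160.00 mm²
ΣAX̄ = (4160.00)(75.00) + (3000.00)(75.00) = 537000.00 mm³
ΣAȲ = (4160.00)(80.00) + (3000.00)(170.00) = 842800.00 mm³
X̄ = 537000.00 / 7160.00 = 75.00 mm
Ȳ = 842800.00 / 7160.00 = 117.71 mm

X̄ = 75.00 mm, Ȳ = 117.71 mm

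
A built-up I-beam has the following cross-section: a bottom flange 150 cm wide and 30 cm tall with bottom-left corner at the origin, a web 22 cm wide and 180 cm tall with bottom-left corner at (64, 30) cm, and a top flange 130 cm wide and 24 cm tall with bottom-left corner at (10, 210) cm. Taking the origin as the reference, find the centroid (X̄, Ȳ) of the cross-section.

Part | A | x̄ᵢ | ȳᵢ | A·x̄ᵢ | A·ȳᵢ
bottom flange | 4500.00 | 75.00 | 15.00 | 337500.00 | 67500.00
web | 3960.00 | 75.00 | 120.00 | 297000.00 | 475200.00
top flange | 3120.00 | 75.00 | 222.00 | 234000.00 | 692640.00
Σ | 11580.00 |  |  | 868500.00 | 1235340.00
X̄ = 868500.00 / 11580.00 = 75.00 cm
Ȳ = 1235340.00 / 11580.00 = 106.68 cm

X̄ = 75.00 cm, Ȳ = 106.68 cm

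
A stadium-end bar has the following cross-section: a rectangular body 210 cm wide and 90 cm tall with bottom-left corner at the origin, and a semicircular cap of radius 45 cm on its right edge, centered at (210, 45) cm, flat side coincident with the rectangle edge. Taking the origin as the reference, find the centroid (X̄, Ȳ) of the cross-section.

X̄ = 122.88 cm, Ȳ = 45.00 cm

Part | A | x̄ᵢ | ȳᵢ | A·x̄ᵢ | A·ȳᵢ
rectangular body | 18900.00 | 105.00 | 45.00 | 1984500.00 | 850500.00
semicircular end | 3180.86 | 229.10 | 45.00 | 728731.14 | 143138.82
Σ | 22080.86 |  |  | 2713231.14 | 993638.82
X̄ = 2713231.14 / 22080.86 = 122.88 cm
Ȳ = 993638.82 / 22080.86 = 45.00 cm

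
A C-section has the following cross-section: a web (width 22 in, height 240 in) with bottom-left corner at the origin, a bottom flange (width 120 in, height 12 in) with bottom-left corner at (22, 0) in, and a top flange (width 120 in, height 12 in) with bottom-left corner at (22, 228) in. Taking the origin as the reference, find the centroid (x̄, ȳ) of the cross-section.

x̄ = 36.06 in, ȳ = 120.00 in

web: A = 22 × 240 = 5280.00, centroid at (11.00, 120.00).
bottom flange: A = 120 × 12 = 1440.00, centroid at (82.00, 6.00).
top flange: A = 120 × 12 = 1440.00, centroid at (82.00, 234.00).
ΣA = 8160.00 in², ΣAx̄ = 294240.00 in³, ΣAȳ = 979200.00 in³.
x̄ = 294240.00/8160.00 = 36.06 in; ȳ = 979200.00/8160.00 = 120.00 in.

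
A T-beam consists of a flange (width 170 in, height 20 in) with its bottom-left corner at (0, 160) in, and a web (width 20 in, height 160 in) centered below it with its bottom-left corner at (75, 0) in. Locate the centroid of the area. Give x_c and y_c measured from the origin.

x_c = 85.00 in, y_c = 126.36 in

web: A = 20 × 160 = 3200.00, centroid at (85.00, 80.00).
flange: A = 170 × 20 = 3400.00, centroid at (85.00, 170.00).
ΣA = 6600.00 in², ΣAx_c = 561000.00 in³, ΣAy_c = 834000.00 in³.
x_c = 561000.00/6600.00 = 85.00 in; y_c = 834000.00/6600.00 = 126.36 in.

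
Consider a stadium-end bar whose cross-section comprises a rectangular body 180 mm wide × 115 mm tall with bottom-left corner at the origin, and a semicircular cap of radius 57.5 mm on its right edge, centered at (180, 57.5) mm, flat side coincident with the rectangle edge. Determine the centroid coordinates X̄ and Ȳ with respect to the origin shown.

Part | A | x̄ᵢ | ȳᵢ | A·x̄ᵢ | A·ȳᵢ
rectangular body | 20700.00 | 90.00 | 57.50 | 1863000.00 | 1190250.00
semicircular end | 5193.45 | 204.40 | 57.50 | 1061559.75 | 298623.11
Σ | 25893.45 |  |  | 2924559.75 | 1488873.11
X̄ = 2924559.75 / 25893.45 = 112.95 mm
Ȳ = 1488873.11 / 25893.45 = 57.50 mm

X̄ = 112.95 mm, Ȳ = 57.50 mm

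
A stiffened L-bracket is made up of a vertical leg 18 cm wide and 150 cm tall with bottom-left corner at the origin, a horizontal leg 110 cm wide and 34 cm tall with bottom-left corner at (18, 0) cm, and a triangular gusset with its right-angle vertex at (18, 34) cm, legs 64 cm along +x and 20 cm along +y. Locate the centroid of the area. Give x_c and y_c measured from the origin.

x_c = 45.55 cm, y_c = 41.26 cm

vertical leg: A = 18 × 150 = 2700.00, centroid at (9.00, 75.00).
horizontal leg: A = 110 × 34 = 3740.00, centroid at (73.00, 17.00).
gusset: A = ½·64·20 = 640.00, centroid at (39.33, 40.67).
ΣA = 7080.00 cm², ΣAx_c = 322493.33 cm³, ΣAy_c = 292106.67 cm³.
x_c = 322493.33/7080.00 = 45.55 cm; y_c = 292106.67/7080.00 = 41.26 cm.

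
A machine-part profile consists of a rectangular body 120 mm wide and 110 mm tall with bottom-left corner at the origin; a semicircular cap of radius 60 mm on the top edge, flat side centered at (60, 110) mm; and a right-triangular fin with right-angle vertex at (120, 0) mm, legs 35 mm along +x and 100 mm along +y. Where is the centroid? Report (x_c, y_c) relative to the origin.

Part | A | x̄ᵢ | ȳᵢ | A·x̄ᵢ | A·ȳᵢ
rectangular body | 13200.00 | 60.00 | 55.00 | 792000.00 | 726000.00
semicircular top | 5654.87 | 60.00 | 135.46 | 339292.01 | 766035.35
triangular fin | 1750.00 | 131.67 | 33.33 | 230416.67 | 58333.33
Σ | 20604.87 |  |  | 1361708.67 | 1550368.68
x_c = 1361708.67 / 20604.87 = 66.09 mm
y_c = 1550368.68 / 20604.87 = 75.24 mm

x_c = 66.09 mm, y_c = 75.24 mm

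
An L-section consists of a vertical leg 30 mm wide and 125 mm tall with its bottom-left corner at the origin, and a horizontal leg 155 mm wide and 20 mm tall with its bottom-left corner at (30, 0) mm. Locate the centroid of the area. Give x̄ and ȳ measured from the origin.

Part | A | x̄ᵢ | ȳᵢ | A·x̄ᵢ | A·ȳᵢ
vertical leg | 3750.00 | 15.00 | 62.50 | 56250.00 | 234375.00
horizontal leg | 3100.00 | 107.50 | 10.00 | 333250.00 | 31000.00
Σ | 6850.00 |  |  | 389500.00 | 265375.00
x̄ = 389500.00 / 6850.00 = 56.86 mm
ȳ = 265375.00 / 6850.00 = 38.74 mm

x̄ = 56.86 mm, ȳ = 38.74 mm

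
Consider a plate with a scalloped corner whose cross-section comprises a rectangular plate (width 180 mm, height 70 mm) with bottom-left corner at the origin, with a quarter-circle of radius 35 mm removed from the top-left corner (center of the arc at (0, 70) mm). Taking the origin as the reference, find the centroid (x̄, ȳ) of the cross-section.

x̄ = 96.21 mm, ȳ = 33.33 mm

plate: A = 180 × 70 = 12600.00, centroid at (90.00, 35.00).
removed quarter-circle: A = −¼π·35² = -962.11, centroid at (14.85, 55.15).
ΣA = 11637.89 mm², ΣAx̄ = 1119708.33 mm³, ΣAȳ = 387943.77 mm³.
x̄ = 1119708.33/11637.89 = 96.21 mm; ȳ = 387943.77/11637.89 = 33.33 mm.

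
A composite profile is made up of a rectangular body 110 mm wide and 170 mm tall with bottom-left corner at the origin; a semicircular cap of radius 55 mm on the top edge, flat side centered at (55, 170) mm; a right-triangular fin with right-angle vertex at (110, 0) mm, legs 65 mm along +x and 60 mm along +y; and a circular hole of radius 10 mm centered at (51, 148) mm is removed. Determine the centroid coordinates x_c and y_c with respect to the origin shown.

rectangular body: A = 110 × 170 = 18700.00, centroid at (55.00, 85.00).
semicircular top: A = ½π·55² = 4751.66, centroid at (55.00, 193.34).
triangular fin: A = ½·65·60 = 1950.00, centroid at (131.67, 20.00).
hole: A = −π·10² = -314.16, centroid at (51.00, 148.00).
ΣA = 25087.50 mm², ΣAx_c = 1530569.12 mm³, ΣAy_c = 2500703.11 mm³.
x_c = 1530569.12/25087.50 = 61.01 mm; y_c = 2500703.11/25087.50 = 99.68 mm.

x_c = 61.01 mm, y_c = 99.68 mm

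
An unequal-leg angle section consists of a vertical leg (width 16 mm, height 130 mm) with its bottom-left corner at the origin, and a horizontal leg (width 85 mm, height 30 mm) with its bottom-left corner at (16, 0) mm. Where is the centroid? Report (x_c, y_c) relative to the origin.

x_c = 35.81 mm, y_c = 37.46 mm

Part | A | x̄ᵢ | ȳᵢ | A·x̄ᵢ | A·ȳᵢ
vertical leg | 2080.00 | 8.00 | 65.00 | 16640.00 | 135200.00
horizontal leg | 2550.00 | 58.50 | 15.00 | 149175.00 | 38250.00
Σ | 4630.00 |  |  | 165815.00 | 173450.00
x_c = 165815.00 / 4630.00 = 35.81 mm
y_c = 173450.00 / 4630.00 = 37.46 mm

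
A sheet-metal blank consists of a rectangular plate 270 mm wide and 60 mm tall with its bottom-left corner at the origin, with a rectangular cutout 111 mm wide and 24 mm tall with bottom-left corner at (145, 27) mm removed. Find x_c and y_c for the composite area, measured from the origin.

Part | A | x̄ᵢ | ȳᵢ | A·x̄ᵢ | A·ȳᵢ
plate | 16200.00 | 135.00 | 30.00 | 2187000.00 | 486000.00
hole | -2664.00 | 200.50 | 39.00 | -534132.00 | -103896.00
Σ | 13536.00 |  |  | 1652868.00 | 382104.00
x_c = 1652868.00 / 13536.00 = 122.11 mm
y_c = 382104.00 / 13536.00 = 28.23 mm

x_c = 122.11 mm, y_c = 28.23 mm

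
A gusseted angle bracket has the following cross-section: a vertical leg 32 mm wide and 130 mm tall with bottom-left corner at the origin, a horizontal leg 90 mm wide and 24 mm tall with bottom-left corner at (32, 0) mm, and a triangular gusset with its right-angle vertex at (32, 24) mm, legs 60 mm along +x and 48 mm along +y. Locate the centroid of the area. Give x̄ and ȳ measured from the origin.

vertical leg: A = 32 × 130 = 4160.00, centroid at (16.00, 65.00).
horizontal leg: A = 90 × 24 = 2160.00, centroid at (77.00, 12.00).
gusset: A = ½·60·48 = 1440.00, centroid at (52.00, 40.00).
ΣA = 7760.00 mm², ΣAx̄ = 307760.00 mm³, ΣAȳ = 353920.00 mm³.
x̄ = 307760.00/7760.00 = 39.66 mm; ȳ = 353920.00/7760.00 = 45.61 mm.

x̄ = 39.66 mm, ȳ = 45.61 mm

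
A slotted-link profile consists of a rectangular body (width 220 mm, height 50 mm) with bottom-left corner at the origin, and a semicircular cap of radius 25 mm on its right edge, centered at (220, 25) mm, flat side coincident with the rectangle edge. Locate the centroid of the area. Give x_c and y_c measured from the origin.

x_c = 119.88 mm, y_c = 25.00 mm

rectangular body: A = 220 × 50 = 11000.00, centroid at (110.00, 25.00).
semicircular end: A = ½π·25² = 981.75, centroid at (230.61, 25.00).
ΣA = 11981.75 mm², ΣAx_c = 1436401.16 mm³, ΣAy_c = 299543.69 mm³.
x_c = 1436401.16/11981.75 = 119.88 mm; y_c = 299543.69/11981.75 = 25.00 mm.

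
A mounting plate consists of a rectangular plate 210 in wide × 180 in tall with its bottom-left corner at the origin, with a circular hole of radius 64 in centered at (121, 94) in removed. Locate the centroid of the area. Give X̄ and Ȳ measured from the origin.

X̄ = 96.74 in, Ȳ = 87.94 in

plate: A = 210 × 180 = 37800.00, centroid at (105.00, 90.00).
hole: A = −π·64² = -12867.96, centroid at (121.00, 94.00).
ΣA = 24932.04 in²
ΣAX̄ = (37800.00)(105.00) + (-12867.96)(121.00) = 2411976.42 in³
ΣAȲ = (37800.00)(90.00) + (-12867.96)(94.00) = 2192411.43 in³
X̄ = 2411976.42 / 24932.04 = 96.74 in
Ȳ = 2192411.43 / 24932.04 = 87.94 in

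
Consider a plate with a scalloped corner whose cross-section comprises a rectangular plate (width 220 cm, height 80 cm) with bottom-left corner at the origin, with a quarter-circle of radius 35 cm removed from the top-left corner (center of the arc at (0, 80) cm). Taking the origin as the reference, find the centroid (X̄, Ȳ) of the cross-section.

X̄ = 115.50 cm, Ȳ = 38.55 cm

plate: A = 220 × 80 = 17600.00, centroid at (110.00, 40.00).
removed quarter-circle: A = −¼π·35² = -962.11, centroid at (14.85, 65.15).
ΣA = 16637.89 cm², ΣAX̄ = 1921708.33 cm³, ΣAȲ = 641322.65 cm³.
X̄ = 1921708.33/16637.89 = 115.50 cm; Ȳ = 641322.65/16637.89 = 38.55 cm.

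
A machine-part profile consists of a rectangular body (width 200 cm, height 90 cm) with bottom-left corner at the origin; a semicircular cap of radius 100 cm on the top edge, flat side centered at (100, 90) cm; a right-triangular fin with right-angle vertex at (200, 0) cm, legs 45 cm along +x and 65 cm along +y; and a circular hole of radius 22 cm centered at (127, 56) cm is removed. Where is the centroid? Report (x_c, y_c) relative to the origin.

x_c = 103.78 cm, y_c = 84.31 cm

rectangular body: A = 200 × 90 = 18000.00, centroid at (100.00, 45.00).
semicircular top: A = ½π·100² = 15707.96, centroid at (100.00, 132.44).
triangular fin: A = ½·45·65 = 1462.50, centroid at (215.00, 21.67).
hole: A = −π·22² = -1520.53, centroid at (127.00, 56.00).
ΣA = 33649.93 cm²
ΣAx_c = (18000.00)(100.00) + (15707.96)(100.00) + (1462.50)(215.00) + (-1520.53)(127.00) = 3492126.41 cm³
ΣAy_c = (18000.00)(45.00) + (15707.96)(132.44) + (1462.50)(21.67) + (-1520.53)(56.00) = 2836921.13 cm³
x_c = 3492126.41 / 33649.93 = 103.78 cm
y_c = 2836921.13 / 33649.93 = 84.31 cm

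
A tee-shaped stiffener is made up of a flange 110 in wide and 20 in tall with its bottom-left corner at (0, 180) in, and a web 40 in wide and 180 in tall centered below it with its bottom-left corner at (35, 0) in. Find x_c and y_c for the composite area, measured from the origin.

web: A = 40 × 180 = 7200.00, centroid at (55.00, 90.00).
flange: A = 110 × 20 = 2200.00, centroid at (55.00, 190.00).
ΣA = 9400.00 in², ΣAx_c = 517000.00 in³, ΣAy_c = 1066000.00 in³.
x_c = 517000.00/9400.00 = 55.00 in; y_c = 1066000.00/9400.00 = 113.40 in.

x_c = 55.00 in, y_c = 113.40 in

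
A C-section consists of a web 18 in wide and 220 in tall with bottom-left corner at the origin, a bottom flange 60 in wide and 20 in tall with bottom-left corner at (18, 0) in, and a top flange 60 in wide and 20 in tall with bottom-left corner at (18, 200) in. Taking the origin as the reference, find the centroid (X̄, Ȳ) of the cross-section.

web: A = 18 × 220 = 3960.00, centroid at (9.00, 110.00).
bottom flange: A = 60 × 20 = 1200.00, centroid at (48.00, 10.00).
top flange: A = 60 × 20 = 1200.00, centroid at (48.00, 210.00).
ΣA = 6360.00 in², ΣAX̄ = 150840.00 in³, ΣAȲ = 699600.00 in³.
X̄ = 150840.00/6360.00 = 23.72 in; Ȳ = 699600.00/6360.00 = 110.00 in.

X̄ = 23.72 in, Ȳ = 110.00 in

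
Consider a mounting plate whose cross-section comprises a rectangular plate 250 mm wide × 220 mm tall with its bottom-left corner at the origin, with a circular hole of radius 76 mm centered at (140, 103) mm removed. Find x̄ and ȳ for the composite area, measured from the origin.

x̄ = 117.61 mm, ȳ = 113.45 mm

plate: A = 250 × 220 = 55000.00, centroid at (125.00, 110.00).
hole: A = −π·76² = -18145.84, centroid at (140.00, 103.00).
ΣA = 36854.16 mm², ΣAx̄ = 4334582.52 mm³, ΣAȳ = 4180978.57 mm³.
x̄ = 4334582.52/36854.16 = 117.61 mm; ȳ = 4180978.57/36854.16 = 113.45 mm.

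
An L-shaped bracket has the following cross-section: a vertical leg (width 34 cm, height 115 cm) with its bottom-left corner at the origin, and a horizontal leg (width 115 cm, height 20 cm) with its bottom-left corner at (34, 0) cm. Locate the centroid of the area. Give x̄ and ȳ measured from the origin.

x̄ = 44.59 cm, ȳ = 39.91 cm

vertical leg: A = 34 × 115 = 3910.00, centroid at (17.00, 57.50).
horizontal leg: A = 115 × 20 = 2300.00, centroid at (91.50, 10.00).
ΣA = 6210.00 cm²
ΣAx̄ = (3910.00)(17.00) + (2300.00)(91.50) = 276920.00 cm³
ΣAȳ = (3910.00)(57.50) + (2300.00)(10.00) = 247825.00 cm³
x̄ = 276920.00 / 6210.00 = 44.59 cm
ȳ = 247825.00 / 6210.00 = 39.91 cm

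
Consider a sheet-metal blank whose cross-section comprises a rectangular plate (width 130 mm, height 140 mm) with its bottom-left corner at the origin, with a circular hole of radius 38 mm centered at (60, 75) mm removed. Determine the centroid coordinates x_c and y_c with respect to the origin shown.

plate: A = 130 × 140 = 18200.00, centroid at (65.00, 70.00).
hole: A = −π·38² = -4536.46, centroid at (60.00, 75.00).
ΣA = 13663.54 mm², ΣAx_c = 910812.41 mm³, ΣAy_c = 933765.52 mm³.
x_c = 910812.41/13663.54 = 66.66 mm; y_c = 933765.52/13663.54 = 68.34 mm.

x_c = 66.66 mm, y_c = 68.34 mm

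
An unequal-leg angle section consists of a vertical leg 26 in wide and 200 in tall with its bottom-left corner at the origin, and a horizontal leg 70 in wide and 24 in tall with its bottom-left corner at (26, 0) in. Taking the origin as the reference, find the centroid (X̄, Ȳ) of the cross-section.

Part | A | x̄ᵢ | ȳᵢ | A·x̄ᵢ | A·ȳᵢ
vertical leg | 5200.00 | 13.00 | 100.00 | 67600.00 | 520000.00
horizontal leg | 1680.00 | 61.00 | 12.00 | 102480.00 | 20160.00
Σ | 6880.00 |  |  | 170080.00 | 540160.00
X̄ = 170080.00 / 6880.00 = 24.72 in
Ȳ = 540160.00 / 6880.00 = 78.51 in

X̄ = 24.72 in, Ȳ = 78.51 in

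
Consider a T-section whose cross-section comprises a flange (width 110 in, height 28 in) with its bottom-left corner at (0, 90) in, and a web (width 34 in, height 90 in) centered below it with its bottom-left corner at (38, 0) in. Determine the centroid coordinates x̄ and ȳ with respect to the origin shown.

x̄ = 55.00 in, ȳ = 74.60 in

web: A = 34 × 90 = 3060.00, centroid at (55.00, 45.00).
flange: A = 110 × 28 = 3080.00, centroid at (55.00, 104.00).
ΣA = 6140.00 in², ΣAx̄ = 337700.00 in³, ΣAȳ = 458020.00 in³.
x̄ = 337700.00/6140.00 = 55.00 in; ȳ = 458020.00/6140.00 = 74.60 in.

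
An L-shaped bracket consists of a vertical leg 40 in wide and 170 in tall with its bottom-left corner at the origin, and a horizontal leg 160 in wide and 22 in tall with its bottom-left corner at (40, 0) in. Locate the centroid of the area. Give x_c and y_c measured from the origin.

vertical leg: A = 40 × 170 = 6800.00, centroid at (20.00, 85.00).
horizontal leg: A = 160 × 22 = 3520.00, centroid at (120.00, 11.00).
ΣA = 10320.00 in², ΣAx_c = 558400.00 in³, ΣAy_c = 616720.00 in³.
x_c = 558400.00/10320.00 = 54.11 in; y_c = 616720.00/10320.00 = 59.76 in.

x_c = 54.11 in, y_c = 59.76 in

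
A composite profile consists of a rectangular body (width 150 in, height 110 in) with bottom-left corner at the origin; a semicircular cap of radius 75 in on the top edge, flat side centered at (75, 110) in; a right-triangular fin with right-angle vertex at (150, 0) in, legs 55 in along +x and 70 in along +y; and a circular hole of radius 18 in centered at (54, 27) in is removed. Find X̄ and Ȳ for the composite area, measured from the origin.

X̄ = 82.66 in, Ȳ = 83.00 in

rectangular body: A = 150 × 110 = 16500.00, centroid at (75.00, 55.00).
semicircular top: A = ½π·75² = 8835.73, centroid at (75.00, 141.83).
triangular fin: A = ½·55·70 = 1925.00, centroid at (168.33, 23.33).
hole: A = −π·18² = -1017.88, centroid at (54.00, 27.00).
ΣA = 26242.85 in²
ΣAX̄ = (16500.00)(75.00) + (8835.73)(75.00) + (1925.00)(168.33) + (-1017.88)(54.00) = 2169256.06 in³
ΣAȲ = (16500.00)(55.00) + (8835.73)(141.83) + (1925.00)(23.33) + (-1017.88)(27.00) = 2178114.24 in³
X̄ = 2169256.06 / 26242.85 = 82.66 in
Ȳ = 2178114.24 / 26242.85 = 83.00 in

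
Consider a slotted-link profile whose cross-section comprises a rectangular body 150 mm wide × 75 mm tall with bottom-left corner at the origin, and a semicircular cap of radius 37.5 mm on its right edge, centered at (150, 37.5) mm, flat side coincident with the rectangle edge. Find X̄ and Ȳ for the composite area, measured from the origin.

rectangular body: A = 150 × 75 = 11250.00, centroid at (75.00, 37.50).
semicircular end: A = ½π·37.5² = 2208.93, centroid at (165.92, 37.50).
ΣA = 13458.93 mm²
ΣAX̄ = (11250.00)(75.00) + (2208.93)(165.92) = 1210246.10 mm³
ΣAȲ = (11250.00)(37.50) + (2208.93)(37.50) = 504709.96 mm³
X̄ = 1210246.10 / 13458.93 = 89.92 mm
Ȳ = 504709.96 / 13458.93 = 37.50 mm

X̄ = 89.92 mm, Ȳ = 37.50 mm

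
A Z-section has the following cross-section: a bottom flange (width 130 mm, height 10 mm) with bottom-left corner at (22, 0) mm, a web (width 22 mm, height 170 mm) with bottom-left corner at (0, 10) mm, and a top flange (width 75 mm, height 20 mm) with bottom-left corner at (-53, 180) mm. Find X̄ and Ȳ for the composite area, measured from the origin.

bottom flange: A = 130 × 10 = 1300.00, centroid at (87.00, 5.00).
web: A = 22 × 170 = 3740.00, centroid at (11.00, 95.00).
top flange: A = 75 × 20 = 1500.00, centroid at (-15.50, 190.00).
ΣA = 6540.00 mm²
ΣAX̄ = (1300.00)(87.00) + (3740.00)(11.00) + (1500.00)(-15.50) = 130990.00 mm³
ΣAȲ = (1300.00)(5.00) + (3740.00)(95.00) + (1500.00)(190.00) = 646800.00 mm³
X̄ = 130990.00 / 6540.00 = 20.03 mm
Ȳ = 646800.00 / 6540.00 = 98.90 mm

X̄ = 20.03 mm, Ȳ = 98.90 mm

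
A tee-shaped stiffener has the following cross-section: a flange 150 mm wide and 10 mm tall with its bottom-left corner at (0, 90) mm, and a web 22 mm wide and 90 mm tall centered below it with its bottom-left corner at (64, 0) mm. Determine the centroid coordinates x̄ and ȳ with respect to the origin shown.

x̄ = 75.00 mm, ȳ = 66.55 mm

web: A = 22 × 90 = 1980.00, centroid at (75.00, 45.00).
flange: A = 150 × 10 = 1500.00, centroid at (75.00, 95.00).
ΣA = 3480.00 mm²
ΣAx̄ = (1980.00)(75.00) + (1500.00)(75.00) = 261000.00 mm³
ΣAȳ = (1980.00)(45.00) + (1500.00)(95.00) = 231600.00 mm³
x̄ = 261000.00 / 3480.00 = 75.00 mm
ȳ = 231600.00 / 3480.00 = 66.55 mm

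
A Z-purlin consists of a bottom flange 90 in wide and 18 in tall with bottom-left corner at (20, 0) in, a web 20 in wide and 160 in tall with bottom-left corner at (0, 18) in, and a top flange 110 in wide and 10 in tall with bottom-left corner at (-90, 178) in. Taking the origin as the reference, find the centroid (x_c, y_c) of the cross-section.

bottom flange: A = 90 × 18 = 1620.00, centroid at (65.00, 9.00).
web: A = 20 × 160 = 3200.00, centroid at (10.00, 98.00).
top flange: A = 110 × 10 = 1100.00, centroid at (-35.00, 183.00).
ΣA = 5920.00 in²
ΣAx_c = (1620.00)(65.00) + (3200.00)(10.00) + (1100.00)(-35.00) = 98800.00 in³
ΣAy_c = (1620.00)(9.00) + (3200.00)(98.00) + (1100.00)(183.00) = 529480.00 in³
x_c = 98800.00 / 5920.00 = 16.69 in
y_c = 529480.00 / 5920.00 = 89.44 in

x_c = 16.69 in, y_c = 89.44 in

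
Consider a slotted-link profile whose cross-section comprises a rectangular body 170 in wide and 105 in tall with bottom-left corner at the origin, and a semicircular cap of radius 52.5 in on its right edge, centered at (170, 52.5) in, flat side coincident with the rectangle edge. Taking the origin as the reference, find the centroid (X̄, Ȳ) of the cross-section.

Part | A | x̄ᵢ | ȳᵢ | A·x̄ᵢ | A·ȳᵢ
rectangular body | 17850.00 | 85.00 | 52.50 | 1517250.00 | 937125.00
semicircular end | 4329.51 | 192.28 | 52.50 | 832485.00 | 227299.14
Σ | 22179.51 |  |  | 2349735.00 | 1164424.14
X̄ = 2349735.00 / 22179.51 = 105.94 in
Ȳ = 1164424.14 / 22179.51 = 52.50 in

X̄ = 105.94 in, Ȳ = 52.50 in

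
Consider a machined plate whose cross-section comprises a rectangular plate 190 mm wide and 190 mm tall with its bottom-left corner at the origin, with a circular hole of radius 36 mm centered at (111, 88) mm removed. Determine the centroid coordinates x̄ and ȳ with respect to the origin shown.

x̄ = 92.97 mm, ȳ = 95.89 mm

plate: A = 190 × 190 = 36100.00, centroid at (95.00, 95.00).
hole: A = −π·36² = -4071.50, centroid at (111.00, 88.00).
ΣA = 32028.50 mm², ΣAx̄ = 2977563.05 mm³, ΣAȳ = 3071207.64 mm³.
x̄ = 2977563.05/32028.50 = 92.97 mm; ȳ = 3071207.64/32028.50 = 95.89 mm.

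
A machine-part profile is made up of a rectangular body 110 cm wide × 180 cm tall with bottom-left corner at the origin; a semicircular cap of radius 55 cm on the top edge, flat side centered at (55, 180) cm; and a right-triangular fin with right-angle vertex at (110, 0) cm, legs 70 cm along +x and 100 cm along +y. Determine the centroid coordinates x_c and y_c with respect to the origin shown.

x_c = 64.77 cm, y_c = 102.13 cm

Part | A | x̄ᵢ | ȳᵢ | A·x̄ᵢ | A·ȳᵢ
rectangular body | 19800.00 | 55.00 | 90.00 | 1089000.00 | 1782000.00
semicircular top | 4751.66 | 55.00 | 203.34 | 261341.24 | 966215.27
triangular fin | 3500.00 | 133.33 | 33.33 | 466666.67 | 116666.67
Σ | 28051.66 |  |  | 1817007.91 | 2864881.93
x_c = 1817007.91 / 28051.66 = 64.77 cm
y_c = 2864881.93 / 28051.66 = 102.13 cm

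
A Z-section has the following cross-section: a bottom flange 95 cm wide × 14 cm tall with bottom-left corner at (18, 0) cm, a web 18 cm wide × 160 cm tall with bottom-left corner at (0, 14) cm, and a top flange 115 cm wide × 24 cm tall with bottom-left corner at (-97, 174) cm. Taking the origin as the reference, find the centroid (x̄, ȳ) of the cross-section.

bottom flange: A = 95 × 14 = 1330.00, centroid at (65.50, 7.00).
web: A = 18 × 160 = 2880.00, centroid at (9.00, 94.00).
top flange: A = 115 × 24 = 2760.00, centroid at (-39.50, 186.00).
ΣA = 6970.00 cm², ΣAx̄ = 4015.00 cm³, ΣAȳ = 793390.00 cm³.
x̄ = 4015.00/6970.00 = 0.58 cm; ȳ = 793390.00/6970.00 = 113.83 cm.

x̄ = 0.58 cm, ȳ = 113.83 cm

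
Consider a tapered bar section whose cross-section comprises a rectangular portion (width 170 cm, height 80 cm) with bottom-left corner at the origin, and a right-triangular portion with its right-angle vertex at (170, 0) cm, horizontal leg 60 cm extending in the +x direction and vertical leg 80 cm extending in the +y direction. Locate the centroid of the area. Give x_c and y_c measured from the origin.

x_c = 100.75 cm, y_c = 38.00 cm

rectangular portion: A = 170 × 80 = 13600.00, centroid at (85.00, 40.00).
triangular portion: A = ½·60·80 = 2400.00, centroid at (190.00, 26.67).
ΣA = 16000.00 cm², ΣAx_c = 1612000.00 cm³, ΣAy_c = 608000.00 cm³.
x_c = 1612000.00/16000.00 = 100.75 cm; y_c = 608000.00/16000.00 = 38.00 cm.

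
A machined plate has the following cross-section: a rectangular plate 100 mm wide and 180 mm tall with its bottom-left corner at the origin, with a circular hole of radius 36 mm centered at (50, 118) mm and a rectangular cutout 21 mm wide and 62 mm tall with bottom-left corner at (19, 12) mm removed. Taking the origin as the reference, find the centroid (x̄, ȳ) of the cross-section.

plate: A = 100 × 180 = 18000.00, centroid at (50.00, 90.00).
hole 1: A = −π·36² = -4071.50, centroid at (50.00, 118.00).
hole 2: A = −(21 × 62) = -1302.00, centroid at (29.50, 43.00).
ΣA = 12626.50 mm², ΣAx̄ = 658015.80 mm³, ΣAȳ = 1083576.52 mm³.
x̄ = 658015.80/12626.50 = 52.11 mm; ȳ = 1083576.52/12626.50 = 85.82 mm.

x̄ = 52.11 mm, ȳ = 85.82 mm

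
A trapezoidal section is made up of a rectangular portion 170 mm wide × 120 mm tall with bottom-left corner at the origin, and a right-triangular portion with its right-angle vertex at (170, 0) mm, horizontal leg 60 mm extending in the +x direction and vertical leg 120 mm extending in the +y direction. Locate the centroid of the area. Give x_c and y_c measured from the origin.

rectangular portion: A = 170 × 120 = 20400.00, centroid at (85.00, 60.00).
triangular portion: A = ½·60·120 = 3600.00, centroid at (190.00, 40.00).
ΣA = 24000.00 mm²
ΣAx_c = (20400.00)(85.00) + (3600.00)(190.00) = 2418000.00 mm³
ΣAy_c = (20400.00)(60.00) + (3600.00)(40.00) = 1368000.00 mm³
x_c = 2418000.00 / 24000.00 = 100.75 mm
y_c = 1368000.00 / 24000.00 = 57.00 mm

x_c = 100.75 mm, y_c = 57.00 mm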